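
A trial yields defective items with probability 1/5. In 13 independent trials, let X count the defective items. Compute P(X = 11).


P(X=11) = C(13,11) * p^11 * (1-p)^2
= 78 * 1/48828125 * 16/25
= 1248/1220703125

1248/1220703125


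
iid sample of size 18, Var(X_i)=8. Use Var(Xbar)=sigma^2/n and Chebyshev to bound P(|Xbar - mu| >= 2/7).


Var(Xbar) = Var(X)/n = 8/18
Chebyshev: P(|Xbar-mu| >= 2/7) <= Var(Xbar)/(2/7)^2 = (4/9)/(4/49) = 49/9
Bound exceeds 1, so trivial bound: 1

1


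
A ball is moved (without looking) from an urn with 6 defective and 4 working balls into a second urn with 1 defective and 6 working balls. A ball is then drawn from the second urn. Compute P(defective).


P(transfer defective) = 6/10 = 3/5; P(transfer working) = 2/5
If defective transferred: Urn II has 2 defective of 8, so P(defective|defective moved) = 1/4
If working transferred: Urn II has 1 defective of 8, so P(defective|working moved) = 1/8
By total probability: P(defective) = 3/5*1/4 + 2/5*1/8 = 1/5

1/5


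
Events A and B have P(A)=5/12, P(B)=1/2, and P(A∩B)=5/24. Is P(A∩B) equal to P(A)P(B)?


P(A)*P(B) = 5/12*1/2 = 5/24
P(A∩B) = 5/24, which equals P(A)P(B), so independent

Yes, A and B are independent


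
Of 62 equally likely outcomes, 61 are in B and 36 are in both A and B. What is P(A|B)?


P(A|B) = P(A∩B)/P(B) = (36/62)/(61/62) = 36/61

36/61


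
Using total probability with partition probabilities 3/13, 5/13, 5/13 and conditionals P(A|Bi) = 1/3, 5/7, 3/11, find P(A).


P(A) = P(A|B1)P(B1) + P(A|B2)P(B2) + P(A|B3)P(B3)
= 1/3*3/13 + 5/7*5/13 + 3/11*5/13
= 1/13 + 25/91 + 15/143 = 457/1001

457/1001


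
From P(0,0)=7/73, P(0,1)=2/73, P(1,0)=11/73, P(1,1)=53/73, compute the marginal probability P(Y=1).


P(Y=1) = P(0,1)+P(1,1) = 2/73 + 53/73 = 55/73

55/73


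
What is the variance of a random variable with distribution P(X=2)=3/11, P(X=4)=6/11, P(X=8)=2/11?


E[X] = 46/11, E[X^2] = 236/11
Var(X) = E[X^2] - (E[X])^2 = 236/11 - (46/11)^2 = 480/121

480/121


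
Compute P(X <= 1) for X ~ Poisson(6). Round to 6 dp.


P(X<=1) = e^(-6)*6^0/0! + e^(-6)*6^1/1!
≈ 0.0024787522 + 0.0148725131
= 0.0173512653
≈ 0.017351

0.017351


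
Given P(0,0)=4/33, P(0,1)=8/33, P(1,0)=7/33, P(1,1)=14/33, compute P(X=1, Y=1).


Read from table: P(X=1, Y=1) = 14/33

14/33


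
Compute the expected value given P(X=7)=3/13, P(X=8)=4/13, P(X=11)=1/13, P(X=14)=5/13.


E[X] = sum(x * P(x))
= 7*3/13 + 8*4/13 + 11*1/13 + 14*5/13
= 134/13

134/13


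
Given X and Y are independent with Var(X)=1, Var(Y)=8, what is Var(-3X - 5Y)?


Independence => Cov(X,Y)=0
Var(-3X - 5Y) = (-3)^2*Var(X) + (-5)^2*Var(Y)
= 9*1 + 25*8 = 209

209


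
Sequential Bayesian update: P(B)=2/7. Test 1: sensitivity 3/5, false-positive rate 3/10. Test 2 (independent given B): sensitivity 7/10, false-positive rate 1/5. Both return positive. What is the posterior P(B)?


After test 1: P(+) = 3/5*2/7 + 3/10*5/7 = 27/70
P(B|+) = (6/35)/(27/70) = 4/9
After test 2 (use post1 as new prior): P(+) = 7/10*4/9 + 1/5*5/9 = 19/45
P(B|+,+) = (14/45)/(19/45) = 14/19

14/19


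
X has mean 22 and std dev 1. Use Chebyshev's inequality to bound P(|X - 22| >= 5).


k = 5/1 = 5
Chebyshev: P(|X-mu| >= k*sigma) <= 1/k^2 = 1/5^2 = 1/25

1/25


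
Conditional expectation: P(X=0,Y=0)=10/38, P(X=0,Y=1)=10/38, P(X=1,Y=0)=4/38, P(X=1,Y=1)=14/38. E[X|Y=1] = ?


P(Y=1) = 24/38
E[X|Y=1] = (0*10 + 1*14)/24 = 14/24 = 7/12

7/12


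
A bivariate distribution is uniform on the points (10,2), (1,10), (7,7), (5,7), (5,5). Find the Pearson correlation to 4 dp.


Cov(X,Y) = -6.9200, Var(X) = 8.6400, Var(Y) = 6.9600
rho = Cov/(sqrt(VarX)*sqrt(VarY)) = -0.8924

-0.8924


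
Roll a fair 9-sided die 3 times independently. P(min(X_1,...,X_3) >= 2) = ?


P(min >= 2) = P(all X_i >= 2) = (P(X_1 >= 2))^3
= (8/9)^3 = 512/729

512/729


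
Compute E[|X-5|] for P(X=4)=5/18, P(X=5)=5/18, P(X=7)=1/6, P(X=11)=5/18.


E[|X-5|] = sum(g(x)*P(x))
= 1*5/18 + 0*5/18 + 2*1/6 + 6*5/18
= 41/18

41/18


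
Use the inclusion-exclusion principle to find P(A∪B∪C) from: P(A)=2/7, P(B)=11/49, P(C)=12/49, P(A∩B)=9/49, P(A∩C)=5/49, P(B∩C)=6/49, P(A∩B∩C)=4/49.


P(A∪B∪C) = P(A)+P(B)+P(C) - P(AB)-P(AC)-P(BC) + P(ABC)
= 2/7+11/49+12/49 - 9/49-5/49-6/49 + 4/49
= 3/7

3/7


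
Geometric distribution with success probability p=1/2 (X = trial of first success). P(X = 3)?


P(X=3) = (1-p)^2 * p = (1/2)^2 * 1/2
= 1/4 * 1/2 = 1/8

1/8


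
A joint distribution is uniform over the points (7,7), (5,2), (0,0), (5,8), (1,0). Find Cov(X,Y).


E[X]=18/5, E[Y]=17/5, E[XY]=99/5
Cov(X,Y) = E[XY] - E[X]E[Y] = 99/5 - 18/5*17/5 = 189/25

189/25


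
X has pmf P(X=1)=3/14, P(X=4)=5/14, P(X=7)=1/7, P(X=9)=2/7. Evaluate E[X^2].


E[X^2] = sum(x^2 * P(x))
= 1*3/14 + 16*5/14 + 49*1/7 + 81*2/7
= 505/14

505/14


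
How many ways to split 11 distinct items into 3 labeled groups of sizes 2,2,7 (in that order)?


11! = 39916800
Denominator: 2!=2 * 2!=2 * 7!=5040
Coefficient = 39916800 / 20160 = 1980

1980


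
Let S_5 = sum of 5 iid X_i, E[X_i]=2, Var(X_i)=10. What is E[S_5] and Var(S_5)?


E[S_n] = n*mu = 5*2 = 10
Var(S_n) = n*sigma^2 = 5*10 = 50

E[S_5]=10, Var(S_5)=50


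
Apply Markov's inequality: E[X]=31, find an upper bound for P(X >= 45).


Markov: P(X >= a) <= E[X]/a
P(X >= 45) <= 31/45

31/45


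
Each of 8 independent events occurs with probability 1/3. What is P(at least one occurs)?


P(at least one) = 1 - P(none)
P(none) = (1 - 1/3)^8 = (2/3)^8 = 256/6561
P(at least one) = 1 - 256/6561 = 6305/6561

6305/6561


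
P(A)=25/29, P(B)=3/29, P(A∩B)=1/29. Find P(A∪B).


P(A∪B) = P(A) + P(B) - P(A∩B)
= 25/29 + 3/29 - 1/29 = 27/29

27/29


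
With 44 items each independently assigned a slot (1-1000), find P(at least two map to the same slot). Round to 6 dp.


P(all different) = prod((1000-i)/1000 for i=0..43) = 0.382884
P(at least one match) = 1 - 0.382884 = 0.617116

0.617116


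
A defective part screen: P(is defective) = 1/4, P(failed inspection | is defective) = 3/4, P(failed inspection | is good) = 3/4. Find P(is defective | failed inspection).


P(A) = P(A|B)P(B) + P(A|B')P(B') = 3/4*1/4 + 3/4*3/4 = 3/4
P(B|A) = P(A|B)P(B)/P(A) = (3/16)/(3/4) = 1/4

1/4


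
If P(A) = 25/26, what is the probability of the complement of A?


P(A') = 1 - P(A) = 1 - 25/26 = 1/26

1/26


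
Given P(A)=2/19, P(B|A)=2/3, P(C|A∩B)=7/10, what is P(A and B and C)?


P(A∩B∩C) = P(A) * P(B|A) * P(C|A∩B)
= 2/19 * 2/3 * 7/10
= 4/57 * 7/10 = 14/285

14/285


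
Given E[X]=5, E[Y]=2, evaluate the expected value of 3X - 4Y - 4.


E[3X - 4Y - 4] = 3*E[X] - 4*E[Y] - 4
= (3)*(5) + (-4)*(2) + (-4)
= 15 - 8 - 4 = 3

3


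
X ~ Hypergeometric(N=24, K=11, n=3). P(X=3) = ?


P(X=3) = C(11,3)*C(13,0) / C(24,3)
= 165*1 / 2024
= 165/2024 = 15/184

15/184


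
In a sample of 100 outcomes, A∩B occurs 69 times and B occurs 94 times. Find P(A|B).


P(A|B) = P(A∩B)/P(B) = (69/100)/(94/100) = 69/94

69/94


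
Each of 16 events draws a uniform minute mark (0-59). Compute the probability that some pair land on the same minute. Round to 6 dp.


P(all different) = prod((60-i)/60 for i=0..15) = 0.110957
P(at least one match) = 1 - 0.110957 = 0.889043

0.889043


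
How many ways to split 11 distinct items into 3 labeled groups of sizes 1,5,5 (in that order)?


11! = 39916800
Denominator: 1!=1 * 5!=120 * 5!=120
Coefficient = 39916800 / 14400 = 2772

2772


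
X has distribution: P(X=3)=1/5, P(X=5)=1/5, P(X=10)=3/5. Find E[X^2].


E[X^2] = sum(g(x)*P(x))
= 9*1/5 + 25*1/5 + 100*3/5
= 334/5

334/5


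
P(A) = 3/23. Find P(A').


P(A') = 1 - P(A) = 1 - 3/23 = 20/23

20/23


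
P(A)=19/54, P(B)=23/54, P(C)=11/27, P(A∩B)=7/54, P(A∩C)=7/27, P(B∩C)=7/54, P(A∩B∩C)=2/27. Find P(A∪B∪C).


P(A∪B∪C) = P(A)+P(B)+P(C) - P(AB)-P(AC)-P(BC) + P(ABC)
= 19/54+23/54+11/27 - 7/54-7/27-7/54 + 2/27
= 20/27

20/27


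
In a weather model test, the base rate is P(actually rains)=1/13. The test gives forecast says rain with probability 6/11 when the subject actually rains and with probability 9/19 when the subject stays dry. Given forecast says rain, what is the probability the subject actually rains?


P(A) = P(A|B)P(B) + P(A|B')P(B') = 6/11*1/13 + 9/19*12/13 = 1302/2717
P(B|A) = P(A|B)P(B)/P(A) = (6/143)/(1302/2717) = 19/217

19/217


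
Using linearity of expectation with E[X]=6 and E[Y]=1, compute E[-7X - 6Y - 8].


E[-7X - 6Y - 8] = -7*E[X] - 6*E[Y] - 8
= (-7)*(6) + (-6)*(1) + (-8)
= -42 - 6 - 8 = -56

-56


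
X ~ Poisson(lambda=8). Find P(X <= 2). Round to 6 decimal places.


P(X<=2) = e^(-8)*8^0/0! + e^(-8)*8^1/1! + e^(-8)*8^2/2!
≈ 0.0003354626 + 0.0026837010 + 0.0107348041
= 0.0137539677
≈ 0.013754

0.013754


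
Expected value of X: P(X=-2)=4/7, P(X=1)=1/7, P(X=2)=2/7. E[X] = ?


E[X] = sum(x * P(x))
= -2*4/7 + 1*1/7 + 2*2/7
= -3/7

-3/7


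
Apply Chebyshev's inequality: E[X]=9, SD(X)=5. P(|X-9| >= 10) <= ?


k = 10/5 = 2
Chebyshev: P(|X-mu| >= k*sigma) <= 1/k^2 = 1/2^2 = 1/4

1/4


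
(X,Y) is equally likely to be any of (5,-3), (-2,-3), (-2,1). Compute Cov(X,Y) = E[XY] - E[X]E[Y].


E[X]=1/3, E[Y]=-5/3, E[XY]=-11/3
Cov(X,Y) = E[XY] - E[X]E[Y] = -11/3 - 1/3*-5/3 = -28/9

-28/9


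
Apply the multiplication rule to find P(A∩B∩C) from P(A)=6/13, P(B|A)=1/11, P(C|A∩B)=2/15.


P(A∩B∩C) = P(A) * P(B|A) * P(C|A∩B)
= 6/13 * 1/11 * 2/15
= 6/143 * 2/15 = 4/715

4/715


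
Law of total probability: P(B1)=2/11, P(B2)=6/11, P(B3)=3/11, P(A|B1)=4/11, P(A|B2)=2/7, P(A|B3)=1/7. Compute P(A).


P(A) = P(A|B1)P(B1) + P(A|B2)P(B2) + P(A|B3)P(B3)
= 4/11*2/11 + 2/7*6/11 + 1/7*3/11
= 8/121 + 12/77 + 3/77 = 221/847

221/847


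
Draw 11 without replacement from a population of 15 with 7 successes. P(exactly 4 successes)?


P(X=4) = C(7,4)*C(8,7) / C(15,11)
= 35*8 / 1365
= 280/1365 = 8/39

8/39


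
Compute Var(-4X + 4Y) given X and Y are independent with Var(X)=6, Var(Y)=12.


Independence => Cov(X,Y)=0
Var(-4X + 4Y) = (-4)^2*Var(X) + 4^2*Var(Y)
= 16*6 + 16*12 = 288

288


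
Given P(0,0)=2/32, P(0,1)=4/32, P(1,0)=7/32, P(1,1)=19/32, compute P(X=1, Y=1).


Read from table: P(X=1, Y=1) = 19/32

19/32


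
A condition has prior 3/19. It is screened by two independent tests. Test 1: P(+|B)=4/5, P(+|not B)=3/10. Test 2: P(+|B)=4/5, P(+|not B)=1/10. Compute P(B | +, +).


After test 1: P(+) = 4/5*3/19 + 3/10*16/19 = 36/95
P(B|+) = (12/95)/(36/95) = 1/3
After test 2 (use post1 as new prior): P(+) = 4/5*1/3 + 1/10*2/3 = 1/3
P(B|+,+) = (4/15)/(1/3) = 4/5

4/5


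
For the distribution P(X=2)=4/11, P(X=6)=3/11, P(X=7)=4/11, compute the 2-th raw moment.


E[X^2] = sum(x^2 * P(x))
= 4*4/11 + 36*3/11 + 49*4/11
= 320/11

320/11


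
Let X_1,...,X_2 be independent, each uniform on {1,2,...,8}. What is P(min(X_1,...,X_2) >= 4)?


P(min >= 4) = P(all X_i >= 4) = (P(X_1 >= 4))^2
= (5/8)^2 = 25/64

25/64


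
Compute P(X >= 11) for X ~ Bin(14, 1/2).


P(X>=11) = P(X=11) + P(X=12) + P(X=13) + P(X=14)
= 91/4096 + 91/16384 + 7/8192 + 1/16384
= 235/8192

235/8192


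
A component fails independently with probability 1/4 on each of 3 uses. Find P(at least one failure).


P(at least one) = 1 - P(none)
P(none) = (1 - 1/4)^3 = (3/4)^3 = 27/64
P(at least one) = 1 - 27/64 = 37/64

37/64


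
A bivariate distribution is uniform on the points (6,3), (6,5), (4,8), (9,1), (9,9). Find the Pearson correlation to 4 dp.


Cov(X,Y) = -1.3600, Var(X) = 3.7600, Var(Y) = 8.9600
rho = Cov/(sqrt(VarX)*sqrt(VarY)) = -0.2343

-0.2343


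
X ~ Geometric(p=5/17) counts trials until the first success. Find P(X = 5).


P(X=5) = (1-p)^4 * p = (12/17)^4 * 5/17
= 20736/83521 * 5/17 = 103680/1419857

103680/1419857


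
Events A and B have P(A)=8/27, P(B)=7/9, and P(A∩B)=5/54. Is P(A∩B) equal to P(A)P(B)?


P(A)*P(B) = 8/27*7/9 = 56/243
P(A∩B) = 5/54 != 56/243, so not independent

No, A and B are not independent


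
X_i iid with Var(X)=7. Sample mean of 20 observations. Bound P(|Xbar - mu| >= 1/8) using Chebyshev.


Var(Xbar) = Var(X)/n = 7/20
Chebyshev: P(|Xbar-mu| >= 1/8) <= Var(Xbar)/(1/8)^2 = (7/20)/(1/64) = 112/5
Bound exceeds 1, so trivial bound: 1

1


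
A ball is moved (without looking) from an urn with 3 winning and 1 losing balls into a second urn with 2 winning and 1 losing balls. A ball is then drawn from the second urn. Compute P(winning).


P(transfer winning) = 3/4; P(transfer losing) = 1/4
If winning transferred: Urn II has 3 winning of 4, so P(winning|winning moved) = 3/4
If losing transferred: Urn II has 2 winning of 4, so P(winning|losing moved) = 1/2
By total probability: P(winning) = 3/4*3/4 + 1/4*1/2 = 11/16

11/16


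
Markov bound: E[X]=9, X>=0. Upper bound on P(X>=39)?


Markov: P(X >= a) <= E[X]/a
P(X >= 39) <= 9/39 = 3/13

3/13


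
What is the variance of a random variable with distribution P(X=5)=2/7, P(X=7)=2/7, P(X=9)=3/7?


E[X] = 51/7, E[X^2] = 391/7
Var(X) = E[X^2] - (E[X])^2 = 391/7 - (51/7)^2 = 136/49

136/49


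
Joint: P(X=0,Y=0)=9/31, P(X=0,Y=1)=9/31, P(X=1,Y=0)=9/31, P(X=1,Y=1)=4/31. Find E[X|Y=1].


P(Y=1) = 13/31
E[X|Y=1] = (0*9 + 1*4)/13 = 4/13

4/13


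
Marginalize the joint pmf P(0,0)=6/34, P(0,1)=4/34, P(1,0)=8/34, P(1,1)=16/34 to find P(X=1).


P(X=1) = P(1,0)+P(1,1) = 8/34 + 16/34 = 24/34 = 12/17

12/17


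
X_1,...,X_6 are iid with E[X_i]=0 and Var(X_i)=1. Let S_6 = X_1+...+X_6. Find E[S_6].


E[S_n] = n*E[X_1] = 6*0 = 0

0


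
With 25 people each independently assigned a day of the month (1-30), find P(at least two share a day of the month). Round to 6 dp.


P(all different) = prod((30-i)/30 for i=0..24) = 0.000000
P(at least one match) = 1 - 0.000000 = 1.000000

1.000000


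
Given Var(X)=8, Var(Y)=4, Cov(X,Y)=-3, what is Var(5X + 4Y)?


Var(5X + 4Y) = 5^2*Var(X) + 4^2*Var(Y) + 2*5*4*Cov(X,Y)
= 25*8 + 16*4 + 40*(-3)
= 200 + 64 - 120 = 144

144


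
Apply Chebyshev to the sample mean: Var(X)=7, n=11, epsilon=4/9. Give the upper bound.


Var(Xbar) = Var(X)/n = 7/11
Chebyshev: P(|Xbar-mu| >= 4/9) <= Var(Xbar)/(4/9)^2 = (7/11)/(16/81) = 567/176
Bound exceeds 1, so trivial bound: 1

1


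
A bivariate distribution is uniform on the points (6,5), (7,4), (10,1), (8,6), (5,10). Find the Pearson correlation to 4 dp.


Cov(X,Y) = -4.2400, Var(X) = 2.9600, Var(Y) = 8.5600
rho = Cov/(sqrt(VarX)*sqrt(VarY)) = -0.8423

-0.8423


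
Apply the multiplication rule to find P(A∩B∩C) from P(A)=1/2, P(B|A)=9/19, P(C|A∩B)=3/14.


P(A∩B∩C) = P(A) * P(B|A) * P(C|A∩B)
= 1/2 * 9/19 * 3/14
= 9/38 * 3/14 = 27/532

27/532


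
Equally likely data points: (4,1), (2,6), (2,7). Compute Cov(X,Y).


E[X]=8/3, E[Y]=14/3, E[XY]=10
Cov(X,Y) = E[XY] - E[X]E[Y] = 10 - 8/3*14/3 = -22/9

-22/9


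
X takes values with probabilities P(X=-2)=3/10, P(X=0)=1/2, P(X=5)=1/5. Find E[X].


E[X] = sum(x * P(x))
= -2*3/10 + 0*1/2 + 5*1/5
= 2/5

2/5


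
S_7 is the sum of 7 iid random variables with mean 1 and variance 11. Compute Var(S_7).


By independence, Var(S_n) = n*Var(X_1) = 7*11 = 77

77


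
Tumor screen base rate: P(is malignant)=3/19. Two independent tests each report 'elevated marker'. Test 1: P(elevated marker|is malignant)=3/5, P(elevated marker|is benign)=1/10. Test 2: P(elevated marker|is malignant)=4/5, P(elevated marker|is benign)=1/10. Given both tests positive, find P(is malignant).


After test 1: P(+) = 3/5*3/19 + 1/10*16/19 = 17/95
P(B|+) = (9/95)/(17/95) = 9/17
After test 2 (use post1 as new prior): P(+) = 4/5*9/17 + 1/10*8/17 = 8/17
P(B|+,+) = (36/85)/(8/17) = 9/10

9/10


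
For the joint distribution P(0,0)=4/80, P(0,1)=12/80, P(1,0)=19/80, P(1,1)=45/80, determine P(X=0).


P(X=0) = P(0,0)+P(0,1) = 4/80 + 12/80 = 16/80 = 1/5

1/5


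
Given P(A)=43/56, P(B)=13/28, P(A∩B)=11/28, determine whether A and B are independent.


P(A)*P(B) = 43/56*13/28 = 559/1568
P(A∩B) = 11/28 != 559/1568, so not independent

No, A and B are not independent


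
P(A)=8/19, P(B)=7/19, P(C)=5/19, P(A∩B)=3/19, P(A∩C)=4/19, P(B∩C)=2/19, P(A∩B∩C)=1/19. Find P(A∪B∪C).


P(A∪B∪C) = P(A)+P(B)+P(C) - P(AB)-P(AC)-P(BC) + P(ABC)
= 8/19+7/19+5/19 - 3/19-4/19-2/19 + 1/19
= 12/19

12/19


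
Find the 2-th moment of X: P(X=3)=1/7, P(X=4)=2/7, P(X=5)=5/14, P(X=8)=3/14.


E[X^2] = sum(x^2 * P(x))
= 9*1/7 + 16*2/7 + 25*5/14 + 64*3/14
= 57/2

57/2


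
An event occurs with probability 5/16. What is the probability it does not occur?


P(A') = 1 - P(A) = 1 - 5/16 = 11/16

11/16


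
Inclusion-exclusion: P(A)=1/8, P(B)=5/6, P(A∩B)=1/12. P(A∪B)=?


P(A∪B) = P(A) + P(B) - P(A∩B)
= 1/8 + 5/6 - 1/12 = 7/8

7/8


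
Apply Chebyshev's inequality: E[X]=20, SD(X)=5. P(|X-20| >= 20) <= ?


k = 20/5 = 4
Chebyshev: P(|X-mu| >= k*sigma) <= 1/k^2 = 1/4^2 = 1/16

1/16


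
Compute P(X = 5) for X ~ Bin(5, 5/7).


P(X=5) = C(5,5) * p^5 * (1-p)^0
= 1 * 3125/16807 * 1
= 3125/16807

3125/16807


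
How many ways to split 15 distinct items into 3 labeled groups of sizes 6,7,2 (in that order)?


15! = 1307674368000
Denominator: 6!=720 * 7!=5040 * 2!=2
Coefficient = 1307674368000 / 7257600 = 180180

180180


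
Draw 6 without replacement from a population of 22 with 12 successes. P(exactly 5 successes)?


P(X=5) = C(12,5)*C(10,1) / C(22,6)
= 792*10 / 74613
= 7920/74613 = 240/2261

240/2261


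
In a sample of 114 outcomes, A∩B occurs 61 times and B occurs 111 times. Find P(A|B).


P(A|B) = P(A∩B)/P(B) = (61/114)/(111/114) = 61/111

61/111


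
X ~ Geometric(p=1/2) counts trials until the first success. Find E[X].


For geometric (trials until first success), E[X] = 1/p = 1/(1/2) = 2

2


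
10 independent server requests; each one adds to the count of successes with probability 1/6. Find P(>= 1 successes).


P(at least one) = 1 - P(none)
P(none) = (1 - 1/6)^10 = (5/6)^10 = 9765625/60466176
P(at least one) = 1 - 9765625/60466176 = 50700551/60466176

50700551/60466176


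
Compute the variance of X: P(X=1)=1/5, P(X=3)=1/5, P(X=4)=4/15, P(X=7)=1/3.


E[X] = 21/5, E[X^2] = 113/5
Var(X) = E[X^2] - (E[X])^2 = 113/5 - (21/5)^2 = 124/25

124/25


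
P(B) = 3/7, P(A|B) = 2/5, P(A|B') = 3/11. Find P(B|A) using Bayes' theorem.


P(A) = P(A|B)P(B) + P(A|B')P(B') = 2/5*3/7 + 3/11*4/7 = 18/55
P(B|A) = P(A|B)P(B)/P(A) = (6/35)/(18/55) = 11/21

11/21


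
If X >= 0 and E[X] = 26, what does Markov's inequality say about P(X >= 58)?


Markov: P(X >= a) <= E[X]/a
P(X >= 58) <= 26/58 = 13/29

13/29


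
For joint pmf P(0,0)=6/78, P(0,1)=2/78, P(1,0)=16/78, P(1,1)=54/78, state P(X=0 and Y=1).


Read from table: P(X=0, Y=1) = 2/78 = 1/39

1/39


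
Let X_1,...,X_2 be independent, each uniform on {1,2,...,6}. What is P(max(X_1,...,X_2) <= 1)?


P(max <= 1) = P(all X_i <= 1) = (P(X_1 <= 1))^2
= (1/6)^2 = 1/36

1/36


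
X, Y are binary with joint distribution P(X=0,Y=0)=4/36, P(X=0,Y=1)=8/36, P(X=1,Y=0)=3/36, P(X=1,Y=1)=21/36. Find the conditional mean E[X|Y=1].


P(Y=1) = 29/36
E[X|Y=1] = (0*8 + 1*21)/29 = 21/29

21/29


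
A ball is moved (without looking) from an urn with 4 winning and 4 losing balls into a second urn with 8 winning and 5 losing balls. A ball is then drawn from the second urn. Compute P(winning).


P(transfer winning) = 4/8 = 1/2; P(transfer losing) = 1/2
If winning transferred: Urn II has 9 winning of 14, so P(winning|winning moved) = 9/14
If losing transferred: Urn II has 8 winning of 14, so P(winning|losing moved) = 4/7
By total probability: P(winning) = 1/2*9/14 + 1/2*4/7 = 17/28

17/28


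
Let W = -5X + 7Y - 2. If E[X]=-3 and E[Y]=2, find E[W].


E[-5X + 7Y - 2] = -5*E[X] + 7*E[Y] - 2
= (-5)*(-3) + (7)*(2) + (-2)
= 15 + 14 - 2 = 27

27


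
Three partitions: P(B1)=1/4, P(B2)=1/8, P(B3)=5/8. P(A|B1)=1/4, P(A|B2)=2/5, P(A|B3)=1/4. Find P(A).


P(A) = P(A|B1)P(B1) + P(A|B2)P(B2) + P(A|B3)P(B3)
= 1/4*1/4 + 2/5*1/8 + 1/4*5/8
= 1/16 + 1/20 + 5/32 = 43/160

43/160


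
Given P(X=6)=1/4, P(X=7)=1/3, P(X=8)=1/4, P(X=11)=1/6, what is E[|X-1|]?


E[|X-1|] = sum(g(x)*P(x))
= 5*1/4 + 6*1/3 + 7*1/4 + 10*1/6
= 20/3

20/3


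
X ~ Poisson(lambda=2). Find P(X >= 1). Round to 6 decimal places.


P(X>=1) = 1 - P(X<=0) = 1 - (e^(-2)*2^0/0!)
≈ 1 - 0.1353352832 = 0.8646647168
≈ 0.864665

0.864665


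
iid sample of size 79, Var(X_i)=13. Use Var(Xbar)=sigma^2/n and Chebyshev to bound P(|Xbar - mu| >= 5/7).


Var(Xbar) = Var(X)/n = 13/79
Chebyshev: P(|Xbar-mu| >= 5/7) <= Var(Xbar)/(5/7)^2 = (13/79)/(25/49) = 637/1975

637/1975


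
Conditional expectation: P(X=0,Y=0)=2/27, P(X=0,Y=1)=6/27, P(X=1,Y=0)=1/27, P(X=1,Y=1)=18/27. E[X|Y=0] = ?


P(Y=0) = 3/27
E[X|Y=0] = (0*2 + 1*1)/3 = 1/3

1/3


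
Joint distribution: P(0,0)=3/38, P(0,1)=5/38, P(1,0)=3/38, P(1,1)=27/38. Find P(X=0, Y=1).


Read from table: P(X=0, Y=1) = 5/38

5/38


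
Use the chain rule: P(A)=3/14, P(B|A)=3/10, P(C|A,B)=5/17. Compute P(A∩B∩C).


P(A∩B∩C) = P(A) * P(B|A) * P(C|A∩B)
= 3/14 * 3/10 * 5/17
= 9/140 * 5/17 = 9/476

9/476


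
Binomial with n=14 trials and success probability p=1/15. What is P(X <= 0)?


P(X<=0) = P(X=0)
= 11112006825558016/29192926025390625
= 11112006825558016/29192926025390625

11112006825558016/29192926025390625


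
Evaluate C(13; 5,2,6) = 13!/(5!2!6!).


13! = 6227020800
Denominator: 5!=120 * 2!=2 * 6!=720
Coefficient = 6227020800 / 172800 = 36036

36036


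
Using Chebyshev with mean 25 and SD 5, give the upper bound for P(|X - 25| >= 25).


k = 25/5 = 5
Chebyshev: P(|X-mu| >= k*sigma) <= 1/k^2 = 1/5^2 = 1/25

1/25


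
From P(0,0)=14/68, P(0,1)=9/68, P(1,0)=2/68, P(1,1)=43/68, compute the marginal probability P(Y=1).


P(Y=1) = P(0,1)+P(1,1) = 9/68 + 43/68 = 52/68 = 13/17

13/17


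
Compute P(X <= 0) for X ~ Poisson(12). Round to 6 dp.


P(X<=0) = e^(-12)*12^0/0!
≈ 0.0000061442
≈ 0.000006

0.000006


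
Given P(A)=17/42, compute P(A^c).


P(A') = 1 - P(A) = 1 - 17/42 = 25/42

25/42


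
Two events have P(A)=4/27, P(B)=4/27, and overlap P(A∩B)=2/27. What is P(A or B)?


P(A∪B) = P(A) + P(B) - P(A∩B)
= 4/27 + 4/27 - 2/27 = 2/9

2/9


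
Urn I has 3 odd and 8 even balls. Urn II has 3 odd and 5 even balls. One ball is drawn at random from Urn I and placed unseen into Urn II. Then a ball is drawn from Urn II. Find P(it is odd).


P(transfer odd) = 3/11; P(transfer even) = 8/11
If odd transferred: Urn II has 4 odd of 9, so P(odd|odd moved) = 4/9
If even transferred: Urn II has 3 odd of 9, so P(odd|even moved) = 1/3
By total probability: P(odd) = 3/11*4/9 + 8/11*1/3 = 4/11

4/11


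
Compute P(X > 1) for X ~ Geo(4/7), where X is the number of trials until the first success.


P(X > 1) = P(first 1 trials all fail) = (1-p)^1 = (3/7)^1 = 3/7

3/7


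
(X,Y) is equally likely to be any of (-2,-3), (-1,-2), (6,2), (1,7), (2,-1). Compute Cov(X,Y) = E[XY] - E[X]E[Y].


E[X]=6/5, E[Y]=3/5, E[XY]=5
Cov(X,Y) = E[XY] - E[X]E[Y] = 5 - 6/5*3/5 = 107/25

107/25


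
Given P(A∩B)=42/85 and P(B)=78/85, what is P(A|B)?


P(A|B) = P(A∩B)/P(B) = (42/85)/(78/85) = 42/78 = 7/13

7/13


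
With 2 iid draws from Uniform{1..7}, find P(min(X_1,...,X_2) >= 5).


P(min >= 5) = P(all X_i >= 5) = (P(X_1 >= 5))^2
= (3/7)^2 = 9/49

9/49


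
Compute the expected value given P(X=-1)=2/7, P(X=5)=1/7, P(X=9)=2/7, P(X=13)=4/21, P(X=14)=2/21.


E[X] = sum(x * P(x))
= -1*2/7 + 5*1/7 + 9*2/7 + 13*4/21 + 14*2/21
= 143/21

143/21


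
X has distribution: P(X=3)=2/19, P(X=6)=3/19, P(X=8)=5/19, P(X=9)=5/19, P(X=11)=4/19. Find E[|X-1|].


E[|X-1|] = sum(g(x)*P(x))
= 2*2/19 + 5*3/19 + 7*5/19 + 8*5/19 + 10*4/19
= 134/19

134/19


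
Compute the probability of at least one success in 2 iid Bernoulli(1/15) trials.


P(at least one) = 1 - P(none)
P(none) = (1 - 1/15)^2 = (14/15)^2 = 196/225
P(at least one) = 1 - 196/225 = 29/225

29/225


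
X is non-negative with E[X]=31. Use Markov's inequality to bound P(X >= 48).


Markov: P(X >= a) <= E[X]/a
P(X >= 48) <= 31/48

31/48


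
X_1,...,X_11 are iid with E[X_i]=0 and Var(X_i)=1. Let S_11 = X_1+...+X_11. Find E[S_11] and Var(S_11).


E[S_n] = n*mu = 11*0 = 0
Var(S_n) = n*sigma^2 = 11*1 = 11

E[S_11]=0, Var(S_11)=11


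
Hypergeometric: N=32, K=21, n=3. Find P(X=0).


P(X=0) = C(21,0)*C(11,3) / C(32,3)
= 1*165 / 4960
= 165/4960 = 33/992

33/992


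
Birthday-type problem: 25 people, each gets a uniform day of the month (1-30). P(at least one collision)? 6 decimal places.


P(all different) = prod((30-i)/30 for i=0..24) = 0.000000
P(at least one match) = 1 - 0.000000 = 1.000000

1.000000


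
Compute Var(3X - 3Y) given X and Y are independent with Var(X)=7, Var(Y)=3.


Independence => Cov(X,Y)=0
Var(3X - 3Y) = 3^2*Var(X) + (-3)^2*Var(Y)
= 9*7 + 9*3 = 90

90


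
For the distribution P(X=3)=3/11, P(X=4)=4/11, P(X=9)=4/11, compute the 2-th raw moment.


E[X^2] = sum(x^2 * P(x))
= 9*3/11 + 16*4/11 + 81*4/11
= 415/11

415/11


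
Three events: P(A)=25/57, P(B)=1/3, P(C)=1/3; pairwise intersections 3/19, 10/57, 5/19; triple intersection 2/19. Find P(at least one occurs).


P(A∪B∪C) = P(A)+P(B)+P(C) - P(AB)-P(AC)-P(BC) + P(ABC)
= 25/57+1/3+1/3 - 3/19-10/57-5/19 + 2/19
= 35/57

35/57


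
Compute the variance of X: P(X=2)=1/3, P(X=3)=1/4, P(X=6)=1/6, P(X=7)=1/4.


E[X] = 25/6, E[X^2] = 131/6
Var(X) = E[X^2] - (E[X])^2 = 131/6 - (25/6)^2 = 161/36

161/36


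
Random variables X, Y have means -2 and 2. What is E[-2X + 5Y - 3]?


E[-2X + 5Y - 3] = -2*E[X] + 5*E[Y] - 3
= (-2)*(-2) + (5)*(2) + (-3)
= 4 + 10 - 3 = 11

11


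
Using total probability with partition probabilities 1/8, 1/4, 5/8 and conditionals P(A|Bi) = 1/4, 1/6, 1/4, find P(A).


P(A) = P(A|B1)P(B1) + P(A|B2)P(B2) + P(A|B3)P(B3)
= 1/4*1/8 + 1/6*1/4 + 1/4*5/8
= 1/32 + 1/24 + 5/32 = 11/48

11/48


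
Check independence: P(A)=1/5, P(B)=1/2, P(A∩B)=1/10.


P(A)*P(B) = 1/5*1/2 = 1/10
P(A∩B) = 1/10, which equals P(A)P(B), so independent

Yes, A and B are independent


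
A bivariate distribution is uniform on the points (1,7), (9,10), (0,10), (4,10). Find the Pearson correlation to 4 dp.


Cov(X,Y) = 1.8750, Var(X) = 12.2500, Var(Y) = 1.6875
rho = Cov/(sqrt(VarX)*sqrt(VarY)) = 0.4124

0.4124


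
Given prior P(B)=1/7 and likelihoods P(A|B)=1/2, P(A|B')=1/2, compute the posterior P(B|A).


P(A) = P(A|B)P(B) + P(A|B')P(B') = 1/2*1/7 + 1/2*6/7 = 1/2
P(B|A) = P(A|B)P(B)/P(A) = (1/14)/(1/2) = 1/7

1/7


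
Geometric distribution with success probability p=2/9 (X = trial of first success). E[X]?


For geometric (trials until first success), E[X] = 1/p = 1/(2/9) = 9/2

9/2


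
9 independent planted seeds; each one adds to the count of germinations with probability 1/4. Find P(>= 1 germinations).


P(at least one) = 1 - P(none)
P(none) = (1 - 1/4)^9 = (3/4)^9 = 19683/262144
P(at least one) = 1 - 19683/262144 = 242461/262144

242461/262144


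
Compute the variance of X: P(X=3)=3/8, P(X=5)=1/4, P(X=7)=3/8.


E[X] = 5, E[X^2] = 28
Var(X) = E[X^2] - (E[X])^2 = 28 - (5)^2 = 3

3


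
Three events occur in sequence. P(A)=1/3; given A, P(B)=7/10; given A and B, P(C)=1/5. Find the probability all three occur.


P(A∩B∩C) = P(A) * P(B|A) * P(C|A∩B)
= 1/3 * 7/10 * 1/5
= 7/30 * 1/5 = 7/150

7/150


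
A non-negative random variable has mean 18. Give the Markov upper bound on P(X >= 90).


Markov: P(X >= a) <= E[X]/a
P(X >= 90) <= 18/90 = 1/5

1/5


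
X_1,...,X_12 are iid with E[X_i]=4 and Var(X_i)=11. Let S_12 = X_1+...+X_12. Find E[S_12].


E[S_n] = n*E[X_1] = 12*4 = 48

48


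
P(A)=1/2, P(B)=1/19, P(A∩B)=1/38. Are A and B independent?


P(A)*P(B) = 1/2*1/19 = 1/38
P(A∩B) = 1/38, which equals P(A)P(B), so independent

Yes, A and B are independent


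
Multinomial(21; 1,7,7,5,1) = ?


21! = 51090942171709440000
Denominator: 1!=1 * 7!=5040 * 7!=5040 * 5!=120 * 1!=1
Coefficient = 51090942171709440000 / 3048192000 = 16761064320

16761064320


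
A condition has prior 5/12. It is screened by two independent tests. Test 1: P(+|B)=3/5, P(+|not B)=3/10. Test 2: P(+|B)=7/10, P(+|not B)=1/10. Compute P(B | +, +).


After test 1: P(+) = 3/5*5/12 + 3/10*7/12 = 17/40
P(B|+) = (1/4)/(17/40) = 10/17
After test 2 (use post1 as new prior): P(+) = 7/10*10/17 + 1/10*7/17 = 77/170
P(B|+,+) = (7/17)/(77/170) = 10/11

10/11


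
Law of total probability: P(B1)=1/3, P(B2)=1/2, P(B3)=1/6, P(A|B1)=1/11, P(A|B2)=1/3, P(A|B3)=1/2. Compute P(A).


P(A) = P(A|B1)P(B1) + P(A|B2)P(B2) + P(A|B3)P(B3)
= 1/11*1/3 + 1/3*1/2 + 1/2*1/6
= 1/33 + 1/6 + 1/12 = 37/132

37/132


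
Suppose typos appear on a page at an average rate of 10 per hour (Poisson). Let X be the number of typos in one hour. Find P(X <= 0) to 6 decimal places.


P(X<=0) = e^(-10)*10^0/0!
≈ 0.0000453999
≈ 0.000045

0.000045


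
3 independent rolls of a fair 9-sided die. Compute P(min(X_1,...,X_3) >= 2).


P(min >= 2) = P(all X_i >= 2) = (P(X_1 >= 2))^3
= (8/9)^3 = 512/729

512/729


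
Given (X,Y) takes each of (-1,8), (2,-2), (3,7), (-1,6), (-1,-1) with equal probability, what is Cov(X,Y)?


E[X]=2/5, E[Y]=18/5, E[XY]=4/5
Cov(X,Y) = E[XY] - E[X]E[Y] = 4/5 - 2/5*18/5 = -16/25

-16/25


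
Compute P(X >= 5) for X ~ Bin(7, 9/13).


P(X>=5) = P(X=5) + P(X=6) + P(X=7)
= 19840464/62748517 + 14880348/62748517 + 4782969/62748517
= 39503781/62748517

39503781/62748517


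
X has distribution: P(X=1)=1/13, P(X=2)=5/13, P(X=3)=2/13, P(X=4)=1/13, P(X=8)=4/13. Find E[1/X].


E[1/X] = sum(g(x)*P(x))
= 1*1/13 + 1/2*5/13 + 1/3*2/13 + 1/4*1/13 + 1/8*4/13
= 59/156

59/156


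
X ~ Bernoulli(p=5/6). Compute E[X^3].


For Bernoulli: X in {0,1}
E[X^3] = 0^3*(1-5/6) + 1^3*5/6 = 5/6

5/6


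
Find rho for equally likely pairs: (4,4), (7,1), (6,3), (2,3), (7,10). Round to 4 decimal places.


Cov(X,Y) = 1.5600, Var(X) = 3.7600, Var(Y) = 9.3600
rho = Cov/(sqrt(VarX)*sqrt(VarY)) = 0.2630

0.2630


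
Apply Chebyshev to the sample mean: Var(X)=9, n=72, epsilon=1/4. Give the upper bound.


Var(Xbar) = Var(X)/n = 9/72
Chebyshev: P(|Xbar-mu| >= 1/4) <= Var(Xbar)/(1/4)^2 = (1/8)/(1/16) = 2
Bound exceeds 1, so trivial bound: 1

1


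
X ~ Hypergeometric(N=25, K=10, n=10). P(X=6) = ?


P(X=6) = C(10,6)*C(15,4) / C(25,10)
= 210*1365 / 3268760
= 286650/3268760 = 28665/326876

28665/326876


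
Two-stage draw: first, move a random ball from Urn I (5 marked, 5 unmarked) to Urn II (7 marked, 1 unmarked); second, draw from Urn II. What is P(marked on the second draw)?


P(transfer marked) = 5/10 = 1/2; P(transfer unmarked) = 1/2
If marked transferred: Urn II has 8 marked of 9, so P(marked|marked moved) = 8/9
If unmarked transferred: Urn II has 7 marked of 9, so P(marked|unmarked moved) = 7/9
By total probability: P(marked) = 1/2*8/9 + 1/2*7/9 = 5/6

5/6


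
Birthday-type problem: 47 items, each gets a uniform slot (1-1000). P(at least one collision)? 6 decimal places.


P(all different) = prod((1000-i)/1000 for i=0..46) = 0.333485
P(at least one match) = 1 - 0.333485 = 0.666515

0.666515


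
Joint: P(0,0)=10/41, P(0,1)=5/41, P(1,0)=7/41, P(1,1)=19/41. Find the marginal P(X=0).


P(X=0) = P(0,0)+P(0,1) = 10/41 + 5/41 = 15/41

15/41


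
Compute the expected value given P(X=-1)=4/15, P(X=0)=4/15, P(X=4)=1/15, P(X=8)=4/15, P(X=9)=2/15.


E[X] = sum(x * P(x))
= -1*4/15 + 0*4/15 + 4*1/15 + 8*4/15 + 9*2/15
= 10/3

10/3


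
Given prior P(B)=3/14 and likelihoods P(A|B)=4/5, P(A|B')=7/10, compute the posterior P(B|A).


P(A) = P(A|B)P(B) + P(A|B')P(B') = 4/5*3/14 + 7/10*11/14 = 101/140
P(B|A) = P(A|B)P(B)/P(A) = (6/35)/(101/140) = 24/101

24/101


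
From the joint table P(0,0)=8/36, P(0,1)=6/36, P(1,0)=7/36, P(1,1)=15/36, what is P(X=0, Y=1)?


Read from table: P(X=0, Y=1) = 6/36 = 1/6

1/6


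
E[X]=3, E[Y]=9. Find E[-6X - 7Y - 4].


E[-6X - 7Y - 4] = -6*E[X] - 7*E[Y] - 4
= (-6)*(3) + (-7)*(9) + (-4)
= -18 - 63 - 4 = -85

-85


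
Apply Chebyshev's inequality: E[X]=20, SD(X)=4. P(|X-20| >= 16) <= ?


k = 16/4 = 4
Chebyshev: P(|X-mu| >= k*sigma) <= 1/k^2 = 1/4^2 = 1/16

1/16


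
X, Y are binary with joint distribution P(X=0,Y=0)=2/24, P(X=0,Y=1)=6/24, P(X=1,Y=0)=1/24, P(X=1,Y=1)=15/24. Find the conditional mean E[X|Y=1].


P(Y=1) = 21/24
E[X|Y=1] = (0*6 + 1*15)/21 = 15/21 = 5/7

5/7


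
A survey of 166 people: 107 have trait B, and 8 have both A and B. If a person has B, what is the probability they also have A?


P(A|B) = P(A∩B)/P(B) = (8/166)/(107/166) = 8/107

8/107


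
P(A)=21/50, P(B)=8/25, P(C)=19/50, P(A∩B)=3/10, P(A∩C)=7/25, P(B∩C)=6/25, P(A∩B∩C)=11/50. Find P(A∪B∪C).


P(A∪B∪C) = P(A)+P(B)+P(C) - P(AB)-P(AC)-P(BC) + P(ABC)
= 21/50+8/25+19/50 - 3/10-7/25-6/25 + 11/50
= 13/25

13/25


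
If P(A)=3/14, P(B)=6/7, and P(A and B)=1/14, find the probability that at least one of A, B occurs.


P(A∪B) = P(A) + P(B) - P(A∩B)
= 3/14 + 6/7 - 1/14 = 1

1


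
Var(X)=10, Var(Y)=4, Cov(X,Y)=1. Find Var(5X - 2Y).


Var(5X - 2Y) = 5^2*Var(X) + (-2)^2*Var(Y) + 2*5*(-2)*Cov(X,Y)
= 25*10 + 4*4 - 20*1
= 250 + 16 - 20 = 246

246


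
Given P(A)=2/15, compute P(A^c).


P(A') = 1 - P(A) = 1 - 2/15 = 13/15

13/15


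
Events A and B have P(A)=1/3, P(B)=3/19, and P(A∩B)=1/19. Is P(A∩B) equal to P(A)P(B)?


P(A)*P(B) = 1/3*3/19 = 1/19
P(A∩B) = 1/19, which equals P(A)P(B), so independent

Yes, A and B are independent


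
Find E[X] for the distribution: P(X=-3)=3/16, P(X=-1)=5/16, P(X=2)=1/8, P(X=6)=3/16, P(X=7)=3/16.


E[X] = sum(x * P(x))
= -3*3/16 - 1*5/16 + 2*1/8 + 6*3/16 + 7*3/16
= 29/16

29/16


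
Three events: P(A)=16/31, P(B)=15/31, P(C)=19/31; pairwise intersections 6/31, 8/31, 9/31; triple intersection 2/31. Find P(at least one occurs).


P(A∪B∪C) = P(A)+P(B)+P(C) - P(AB)-P(AC)-P(BC) + P(ABC)
= 16/31+15/31+19/31 - 6/31-8/31-9/31 + 2/31
= 29/31

29/31


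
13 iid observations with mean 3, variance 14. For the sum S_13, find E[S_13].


E[S_n] = n*E[X_1] = 13*3 = 39

39


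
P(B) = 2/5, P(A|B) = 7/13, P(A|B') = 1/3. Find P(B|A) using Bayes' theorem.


P(A) = P(A|B)P(B) + P(A|B')P(B') = 7/13*2/5 + 1/3*3/5 = 27/65
P(B|A) = P(A|B)P(B)/P(A) = (14/65)/(27/65) = 14/27

14/27


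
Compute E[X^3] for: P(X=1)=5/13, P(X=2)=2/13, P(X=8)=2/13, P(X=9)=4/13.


E[X^3] = sum(x^3 * P(x))
= 1*5/13 + 8*2/13 + 512*2/13 + 729*4/13
= 3961/13

3961/13


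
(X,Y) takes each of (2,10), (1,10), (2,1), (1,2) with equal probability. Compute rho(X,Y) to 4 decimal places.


Cov(X,Y) = -0.1250, Var(X) = 0.2500, Var(Y) = 18.1875
rho = Cov/(sqrt(VarX)*sqrt(VarY)) = -0.0586

-0.0586


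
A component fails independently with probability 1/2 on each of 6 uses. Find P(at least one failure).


P(at least one) = 1 - P(none)
P(none) = (1 - 1/2)^6 = (1/2)^6 = 1/64
P(at least one) = 1 - 1/64 = 63/64

63/64


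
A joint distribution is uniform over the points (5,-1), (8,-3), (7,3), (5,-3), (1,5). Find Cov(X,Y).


E[X]=26/5, E[Y]=1/5, E[XY]=-18/5
Cov(X,Y) = E[XY] - E[X]E[Y] = -18/5 - 26/5*1/5 = -116/25

-116/25


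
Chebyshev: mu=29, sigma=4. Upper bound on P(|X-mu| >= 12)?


k = 12/4 = 3
Chebyshev: P(|X-mu| >= k*sigma) <= 1/k^2 = 1/3^2 = 1/9

1/9


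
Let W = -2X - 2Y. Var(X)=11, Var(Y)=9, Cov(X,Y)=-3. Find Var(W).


Var(-2X - 2Y) = (-2)^2*Var(X) + (-2)^2*Var(Y) + 2*(-2)*(-2)*Cov(X,Y)
= 4*11 + 4*9 + 8*(-3)
= 44 + 36 - 24 = 56

56


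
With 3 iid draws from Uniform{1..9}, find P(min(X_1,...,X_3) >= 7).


P(min >= 7) = P(all X_i >= 7) = (P(X_1 >= 7))^3
= (3/9)^3 = (1/3)^3 = 1/27

1/27


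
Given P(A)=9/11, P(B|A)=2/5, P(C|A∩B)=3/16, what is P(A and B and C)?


P(A∩B∩C) = P(A) * P(B|A) * P(C|A∩B)
= 9/11 * 2/5 * 3/16
= 18/55 * 3/16 = 27/440

27/440


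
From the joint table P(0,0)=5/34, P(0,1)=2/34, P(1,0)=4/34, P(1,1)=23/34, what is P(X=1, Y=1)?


Read from table: P(X=1, Y=1) = 23/34

23/34


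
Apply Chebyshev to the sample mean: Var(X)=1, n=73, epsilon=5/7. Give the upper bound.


Var(Xbar) = Var(X)/n = 1/73
Chebyshev: P(|Xbar-mu| >= 5/7) <= Var(Xbar)/(5/7)^2 = (1/73)/(25/49) = 49/1825

49/1825


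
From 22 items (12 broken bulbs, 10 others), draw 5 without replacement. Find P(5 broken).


P(X=5) = C(12,5)*C(10,0) / C(22,5)
= 792*1 / 26334
= 792/26334 = 4/133

4/133


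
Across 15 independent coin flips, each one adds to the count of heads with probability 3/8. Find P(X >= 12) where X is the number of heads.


P(X>=12) = P(X=12) + P(X=13) + P(X=14) + P(X=15)
= 30225706875/35184372088832 + 4185097875/35184372088832 + 358722675/35184372088832 + 14348907/35184372088832
= 8695969083/8796093022208

8695969083/8796093022208


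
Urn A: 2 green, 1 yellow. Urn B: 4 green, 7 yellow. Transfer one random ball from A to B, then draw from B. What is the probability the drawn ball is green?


P(transfer green) = 2/3; P(transfer yellow) = 1/3
If green transferred: Urn II has 5 green of 12, so P(green|green moved) = 5/12
If yellow transferred: Urn II has 4 green of 12, so P(green|yellow moved) = 1/3
By total probability: P(green) = 2/3*5/12 + 1/3*1/3 = 7/18

7/18


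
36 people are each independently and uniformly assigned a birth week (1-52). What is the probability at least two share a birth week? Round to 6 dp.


P(all different) = prod((52-i)/52 for i=0..35) = 0.000000
P(at least one match) = 1 - 0.000000 = 1.000000

1.000000


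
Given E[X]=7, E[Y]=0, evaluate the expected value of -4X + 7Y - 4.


E[-4X + 7Y - 4] = -4*E[X] + 7*E[Y] - 4
= (-4)*(7) + (7)*(0) + (-4)
= -28 + 0 - 4 = -32

-32


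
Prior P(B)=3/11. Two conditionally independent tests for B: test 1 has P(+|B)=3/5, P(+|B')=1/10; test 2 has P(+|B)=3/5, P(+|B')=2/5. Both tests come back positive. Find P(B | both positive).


After test 1: P(+) = 3/5*3/11 + 1/10*8/11 = 13/55
P(B|+) = (9/55)/(13/55) = 9/13
After test 2 (use post1 as new prior): P(+) = 3/5*9/13 + 2/5*4/13 = 7/13
P(B|+,+) = (27/65)/(7/13) = 27/35

27/35


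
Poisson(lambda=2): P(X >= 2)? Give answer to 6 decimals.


P(X>=2) = 1 - P(X<=1) = 1 - (e^(-2)*2^0/0! + e^(-2)*2^1/1!)
≈ 1 - (0.1353352832 + 0.2706705665)
= 1 - 0.4060058497 = 0.5939941503
≈ 0.593994

0.593994


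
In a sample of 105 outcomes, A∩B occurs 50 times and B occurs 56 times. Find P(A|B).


P(A|B) = P(A∩B)/P(B) = (50/105)/(56/105) = 50/56 = 25/28

25/28


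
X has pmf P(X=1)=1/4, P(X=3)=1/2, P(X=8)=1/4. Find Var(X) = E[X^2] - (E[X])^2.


E[X] = 15/4, E[X^2] = 83/4
Var(X) = E[X^2] - (E[X])^2 = 83/4 - (15/4)^2 = 107/16

107/16


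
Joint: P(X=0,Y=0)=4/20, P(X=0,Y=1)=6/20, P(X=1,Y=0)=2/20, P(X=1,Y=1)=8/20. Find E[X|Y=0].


P(Y=0) = 6/20
E[X|Y=0] = (0*4 + 1*2)/6 = 2/6 = 1/3

1/3


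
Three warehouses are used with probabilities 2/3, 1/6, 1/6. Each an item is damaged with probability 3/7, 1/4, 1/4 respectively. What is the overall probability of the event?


P(A) = P(A|B1)P(B1) + P(A|B2)P(B2) + P(A|B3)P(B3)
= 3/7*2/3 + 1/4*1/6 + 1/4*1/6
= 2/7 + 1/24 + 1/24 = 31/84

31/84


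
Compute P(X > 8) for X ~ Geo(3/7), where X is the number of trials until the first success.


P(X > 8) = P(first 8 trials all fail) = (1-p)^8 = (4/7)^8 = 65536/5764801

65536/5764801


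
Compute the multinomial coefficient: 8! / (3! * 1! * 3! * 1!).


8! = 40320
Denominator: 3!=6 * 1!=1 * 3!=6 * 1!=1
Coefficient = 40320 / 36 = 1120

1120


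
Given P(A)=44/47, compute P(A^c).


P(A') = 1 - P(A) = 1 - 44/47 = 3/47

3/47


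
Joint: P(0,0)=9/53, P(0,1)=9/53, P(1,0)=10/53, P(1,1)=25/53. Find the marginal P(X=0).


P(X=0) = P(0,0)+P(0,1) = 9/53 + 9/53 = 18/53

18/53
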